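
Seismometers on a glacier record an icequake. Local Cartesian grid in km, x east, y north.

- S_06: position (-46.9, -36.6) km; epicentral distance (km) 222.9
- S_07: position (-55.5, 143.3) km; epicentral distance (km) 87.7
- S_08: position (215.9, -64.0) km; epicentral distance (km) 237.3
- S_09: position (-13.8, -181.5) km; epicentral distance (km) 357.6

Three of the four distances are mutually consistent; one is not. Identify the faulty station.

Solve using three stations at a time. Using S_06, S_07, S_09 (subtract circle equations pairwise → linear system) gives (x, y) ≈ (26.6, 173.8).
Distances from that point to each station vs reported:
  S_06: calculated 222.9 vs reported 222.9 → residual 0.0 km
  S_07: calculated 87.6 vs reported 87.7 → residual 0.1 km
  S_08: calculated 303.9 vs reported 237.3 → residual 66.6 km
  S_09: calculated 357.6 vs reported 357.6 → residual 0.0 km
S_06, S_07, S_09 are mutually consistent (residuals ≈ 0); S_08 is off by 66.6 km.

S_08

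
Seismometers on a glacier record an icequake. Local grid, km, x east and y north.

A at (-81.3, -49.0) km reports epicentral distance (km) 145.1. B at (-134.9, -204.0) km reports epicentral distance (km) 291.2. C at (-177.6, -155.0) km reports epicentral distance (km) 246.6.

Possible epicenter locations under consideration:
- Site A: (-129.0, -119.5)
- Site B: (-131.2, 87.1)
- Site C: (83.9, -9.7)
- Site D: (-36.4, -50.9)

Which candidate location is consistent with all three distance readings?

Site B

For each candidate, compare |candidate − station| to the reported distance:
Site A: residuals A 60.0, B 206.5, C 186.4 → max 206.5 km
Site B: residuals A 0.1, B 0.1, C 0.1 → max 0.1 km
Site C: residuals A 24.7, B 1.4, C 52.6 → max 52.6 km
Site D: residuals A 100.2, B 109.2, C 71.2 → max 109.2 km
Only Site B has all residuals ≈ 0.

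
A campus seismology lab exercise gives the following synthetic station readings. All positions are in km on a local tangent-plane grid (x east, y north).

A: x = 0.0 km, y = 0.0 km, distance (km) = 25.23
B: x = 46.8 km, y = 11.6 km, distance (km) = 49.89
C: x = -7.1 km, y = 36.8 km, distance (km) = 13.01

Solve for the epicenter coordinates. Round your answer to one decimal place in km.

x ≈ -1.2 km, y ≈ 25.2 km

Circle about each station: x² + y² = 25.23²; (x − 46.8)² + (y − 11.6)² = 49.89²; (x + 7.1)² + (y − 36.8)² = 13.01².
Subtracting pairs of circle equations eliminates x²+y² and gives linear equations (the radical axes):
93.6 x + 23.2 y = 472.34
-14.2 x + 73.6 y = 1871.94
Solving the 2×2 system: x ≈ -1.2, y ≈ 25.2 km.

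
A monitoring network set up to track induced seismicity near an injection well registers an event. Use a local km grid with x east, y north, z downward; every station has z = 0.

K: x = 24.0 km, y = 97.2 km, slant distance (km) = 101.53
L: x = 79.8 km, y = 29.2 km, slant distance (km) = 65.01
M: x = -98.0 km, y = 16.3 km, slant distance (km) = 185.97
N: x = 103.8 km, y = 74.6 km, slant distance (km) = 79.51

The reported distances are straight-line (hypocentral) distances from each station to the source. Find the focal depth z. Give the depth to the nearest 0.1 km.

Each station gives a sphere (x−x_i)² + (y−y_i)² + z² = d_i² (stations at z=0).
Subtracting the K sphere from L and M: z² cancels, leaving linear equations in x and y:
111.6 x − 136.0 y = 3278.88
-244.0 x − 161.8 y = -24430.65
Solving: x ≈ 75.196, y ≈ 37.595 km (keep extra digits for the depth step; rounded: 75.2, 37.6).
Then from the K sphere: z² = 101.53² − (x − 24.0)² − (y − 97.2)² with x = 75.196, y = 37.595, so z ≈ 64.301 ≈ 64.3 km.

64.3 km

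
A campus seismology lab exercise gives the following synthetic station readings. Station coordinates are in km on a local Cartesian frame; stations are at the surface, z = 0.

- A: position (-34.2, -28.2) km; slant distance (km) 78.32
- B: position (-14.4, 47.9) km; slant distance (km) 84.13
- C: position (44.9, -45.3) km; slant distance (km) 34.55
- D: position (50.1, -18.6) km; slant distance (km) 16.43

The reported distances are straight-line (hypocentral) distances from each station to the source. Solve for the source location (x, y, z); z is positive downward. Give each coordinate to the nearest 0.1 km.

Each station gives a sphere (x−x_i)² + (y−y_i)² + z² = d_i² (stations at z=0).
Subtracting the A sphere from B and C: z² cancels, leaving linear equations in x and y:
39.6 x + 152.2 y = -406.94
158.2 x − 34.2 y = 7043.54
Solving: x ≈ 41.605, y ≈ -13.499 km (keep extra digits for the depth step; rounded: 41.6, -13.5).
Then from the A sphere: z² = 78.32² − (x + 34.2)² − (y + 28.2)² with x = 41.605, y = -13.499, so z ≈ 13.096 ≈ 13.1 km.

(41.6, -13.5, 13.1)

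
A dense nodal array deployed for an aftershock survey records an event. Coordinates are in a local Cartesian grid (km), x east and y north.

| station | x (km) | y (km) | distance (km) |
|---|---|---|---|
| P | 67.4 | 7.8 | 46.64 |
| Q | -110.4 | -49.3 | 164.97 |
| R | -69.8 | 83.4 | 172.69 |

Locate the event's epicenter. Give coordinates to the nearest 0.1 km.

Circle about each station: (x − 67.4)² + (y − 7.8)² = 46.64²; (x + 110.4)² + (y + 49.3)² = 164.97²; (x + 69.8)² + (y − 83.4)² = 172.69².
Subtracting the P equation from the Q and R equations removes the quadratic terms:
-355.6 x − 114.2 y = -15024.76
-274.4 x + 151.2 y = -20422.55
Solving the 2×2 system: x ≈ 54.1, y ≈ -36.9 km.
Check against P (with the unrounded x, y): √((x − 67.4)²+(y − 7.8)²) = 46.63 ≈ 46.64 km. ✓

x ≈ 54.1 km, y ≈ -36.9 km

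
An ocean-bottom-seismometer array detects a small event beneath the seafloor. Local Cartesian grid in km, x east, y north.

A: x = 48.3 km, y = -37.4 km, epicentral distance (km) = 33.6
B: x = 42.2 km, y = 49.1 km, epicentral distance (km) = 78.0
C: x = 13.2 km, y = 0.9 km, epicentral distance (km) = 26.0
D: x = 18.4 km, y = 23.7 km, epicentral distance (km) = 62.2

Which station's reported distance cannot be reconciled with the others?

Solve using three stations at a time. Using A, B, C (subtract circle equations pairwise → linear system) gives (x, y) ≈ (17.2, -24.8).
Distances from that point to each station vs reported:
  A: calculated 33.6 vs reported 33.6 → residual 0.0 km
  B: calculated 78.0 vs reported 78.0 → residual 0.0 km
  C: calculated 26.0 vs reported 26.0 → residual 0.0 km
  D: calculated 48.5 vs reported 62.2 → residual 13.7 km
A, B, C are mutually consistent (residuals ≈ 0); D is off by 13.7 km.

D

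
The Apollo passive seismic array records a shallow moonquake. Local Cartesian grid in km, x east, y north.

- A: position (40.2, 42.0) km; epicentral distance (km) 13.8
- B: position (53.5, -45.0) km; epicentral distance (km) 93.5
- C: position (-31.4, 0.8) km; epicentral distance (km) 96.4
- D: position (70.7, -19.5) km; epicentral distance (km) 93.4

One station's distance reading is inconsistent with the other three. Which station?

Solve using three stations at a time. Using A, B, C (subtract circle equations pairwise → linear system) gives (x, y) ≈ (52.4, 48.5).
Distances from that point to each station vs reported:
  A: calculated 13.8 vs reported 13.8 → residual 0.0 km
  B: calculated 93.5 vs reported 93.5 → residual 0.0 km
  C: calculated 96.4 vs reported 96.4 → residual 0.0 km
  D: calculated 70.4 vs reported 93.4 → residual 23.0 km
A, B, C are mutually consistent (residuals ≈ 0); D is off by 23.0 km.

D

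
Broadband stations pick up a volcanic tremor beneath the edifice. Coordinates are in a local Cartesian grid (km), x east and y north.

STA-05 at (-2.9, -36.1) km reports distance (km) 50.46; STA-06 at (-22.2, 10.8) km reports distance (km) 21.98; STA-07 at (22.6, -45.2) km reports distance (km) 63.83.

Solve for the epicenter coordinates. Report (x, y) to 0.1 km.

(-0.5, 14.3)

Circle about each station: (x + 2.9)² + (y + 36.1)² = 50.46²; (x + 22.2)² + (y − 10.8)² = 21.98²; (x − 22.6)² + (y + 45.2)² = 63.83².
Subtracting pairs of circle equations eliminates x²+y² and gives linear equations (the radical axes):
-38.6 x + 93.8 y = 1360.95
51.0 x − 18.2 y = -285.88
Solving the 2×2 system: x ≈ -0.5, y ≈ 14.3 km.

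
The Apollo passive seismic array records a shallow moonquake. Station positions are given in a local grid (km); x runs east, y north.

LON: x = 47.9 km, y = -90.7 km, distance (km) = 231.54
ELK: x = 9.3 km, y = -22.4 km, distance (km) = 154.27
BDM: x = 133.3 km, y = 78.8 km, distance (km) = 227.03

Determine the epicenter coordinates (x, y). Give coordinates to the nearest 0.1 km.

(-93.3, 92.8)

Circle about each station: (x − 47.9)² + (y + 90.7)² = 231.54²; (x − 9.3)² + (y + 22.4)² = 154.27²; (x − 133.3)² + (y − 78.8)² = 227.03².
Subtracting pairs of circle equations eliminates x²+y² and gives linear equations (the radical axes):
-77.2 x + 136.6 y = 19878.89
170.8 x + 339.0 y = 15525.58
Solving the 2×2 system: x ≈ -93.3, y ≈ 92.8 km.
Check against LON (with the unrounded x, y): √((x − 47.9)²+(y + 90.7)²) = 231.53 ≈ 231.54 km. ✓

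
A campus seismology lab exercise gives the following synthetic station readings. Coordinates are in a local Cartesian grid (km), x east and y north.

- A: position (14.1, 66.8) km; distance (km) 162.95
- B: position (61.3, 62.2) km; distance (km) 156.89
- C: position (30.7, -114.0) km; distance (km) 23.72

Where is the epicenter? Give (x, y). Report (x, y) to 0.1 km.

(42.8, -93.6)

Circle about each station: (x − 14.1)² + (y − 66.8)² = 162.95²; (x − 61.3)² + (y − 62.2)² = 156.89²; (x − 30.7)² + (y + 114.0)² = 23.72².
Subtracting pairs of circle equations eliminates x²+y² and gives linear equations (the radical axes):
94.4 x − 9.2 y = 4903.71
33.2 x − 361.6 y = 35267.50
Solving the 2×2 system: x ≈ 42.8, y ≈ -93.6 km.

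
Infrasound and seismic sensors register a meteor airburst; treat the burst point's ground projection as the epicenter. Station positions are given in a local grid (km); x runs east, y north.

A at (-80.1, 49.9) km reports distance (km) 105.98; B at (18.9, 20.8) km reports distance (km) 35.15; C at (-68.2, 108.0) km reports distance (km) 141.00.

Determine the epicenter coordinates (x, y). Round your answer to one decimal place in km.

Circle about each station: (x + 80.1)² + (y − 49.9)² = 105.98²; (x − 18.9)² + (y − 20.8)² = 35.15²; (x + 68.2)² + (y − 108.0)² = 141.00².
Subtracting the A equation from the B and C equations removes the quadratic terms:
198.0 x − 58.2 y = 1880.07
23.8 x + 116.2 y = -1240.02
Solving the 2×2 system: x ≈ 6.0, y ≈ -11.9 km.

6.0 km east, -11.9 km north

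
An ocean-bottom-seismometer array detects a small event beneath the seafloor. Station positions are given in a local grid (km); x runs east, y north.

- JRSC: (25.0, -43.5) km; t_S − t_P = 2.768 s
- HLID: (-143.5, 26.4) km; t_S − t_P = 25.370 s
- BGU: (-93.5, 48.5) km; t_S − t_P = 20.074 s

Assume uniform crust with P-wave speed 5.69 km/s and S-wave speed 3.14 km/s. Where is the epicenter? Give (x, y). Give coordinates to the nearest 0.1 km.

Distance from S−P lag: d = Δt · v_P v_S / (v_P − v_S) = Δt · (5.69·3.14)/(5.69−3.14) ≈ 7.0065·Δt.
So d_JRSC = 19.39, d_HLID = 177.76, d_BGU = 140.65 km.
Circle about each station: (x − 25.0)² + (y + 43.5)² = 19.39²; (x + 143.5)² + (y − 26.4)² = 177.76²; (x + 93.5)² + (y − 48.5)² = 140.65².
Subtracting the JRSC equation from the HLID and BGU equations removes the quadratic terms:
-337.0 x + 139.8 y = -12450.69
-237.0 x + 184.0 y = -10829.20
Solving the 2×2 system: x ≈ 26.9, y ≈ -24.2 km.
Check against JRSC (with the unrounded x, y): √((x − 25.0)²+(y + 43.5)²) = 19.40 ≈ 19.39 km. ✓

26.9 km east, -24.2 km north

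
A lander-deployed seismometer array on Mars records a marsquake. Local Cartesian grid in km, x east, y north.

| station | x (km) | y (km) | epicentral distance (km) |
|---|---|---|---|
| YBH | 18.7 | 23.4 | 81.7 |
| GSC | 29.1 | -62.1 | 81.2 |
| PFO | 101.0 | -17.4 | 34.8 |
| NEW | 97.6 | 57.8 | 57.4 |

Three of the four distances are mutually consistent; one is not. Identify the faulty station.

Solve using three stations at a time. Using GSC, PFO, NEW (subtract circle equations pairwise → linear system) gives (x, y) ≈ (74.5, 5.2).
Distances from that point to each station vs reported:
  YBH: calculated 58.7 vs reported 81.7 → residual 23.0 km
  GSC: calculated 81.2 vs reported 81.2 → residual 0.0 km
  PFO: calculated 34.8 vs reported 34.8 → residual 0.0 km
  NEW: calculated 57.4 vs reported 57.4 → residual 0.0 km
GSC, PFO, NEW are mutually consistent (residuals ≈ 0); YBH is off by 23.0 km.

YBH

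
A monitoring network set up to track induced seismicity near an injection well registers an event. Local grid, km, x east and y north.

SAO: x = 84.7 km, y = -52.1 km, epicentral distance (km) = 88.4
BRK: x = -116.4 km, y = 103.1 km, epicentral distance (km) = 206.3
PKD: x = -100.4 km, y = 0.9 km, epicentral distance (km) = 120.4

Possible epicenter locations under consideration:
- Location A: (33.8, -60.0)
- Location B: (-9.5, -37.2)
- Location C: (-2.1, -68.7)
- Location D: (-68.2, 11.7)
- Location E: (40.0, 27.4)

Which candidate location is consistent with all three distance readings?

Location C

For each candidate, compare |candidate − station| to the reported distance:
Location A: residuals SAO 36.9, BRK 15.4, PKD 27.0 → max 36.9 km
Location B: residuals SAO 7.0, BRK 29.9, PKD 21.8 → max 29.9 km
Location C: residuals SAO 0.0, BRK 0.0, PKD 0.0 → max 0.0 km
Location D: residuals SAO 77.3, BRK 103.0, PKD 86.4 → max 103.0 km
Location E: residuals SAO 2.8, BRK 32.5, PKD 22.5 → max 32.5 km
Only Location C has all residuals ≈ 0.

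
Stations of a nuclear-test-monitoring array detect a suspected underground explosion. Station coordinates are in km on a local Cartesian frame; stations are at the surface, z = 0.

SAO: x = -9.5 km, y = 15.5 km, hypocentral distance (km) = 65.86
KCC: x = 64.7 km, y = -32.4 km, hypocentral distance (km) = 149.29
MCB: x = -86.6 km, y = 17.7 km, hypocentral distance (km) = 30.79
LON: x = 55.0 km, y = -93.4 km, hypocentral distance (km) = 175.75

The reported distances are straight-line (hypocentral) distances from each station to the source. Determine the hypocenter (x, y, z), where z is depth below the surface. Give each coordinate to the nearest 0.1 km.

x ≈ -69.7 km, y ≈ 28.2 km, depth ≈ 23.5 km

Each station gives a sphere (x−x_i)² + (y−y_i)² + z² = d_i² (stations at z=0).
Subtracting the SAO sphere from KCC and MCB: z² cancels, leaving linear equations in x and y:
148.4 x − 95.8 y = -13044.61
-154.2 x + 4.4 y = 10871.87
Solving: x ≈ -69.700, y ≈ 28.195 km (keep extra digits for the depth step; rounded: -69.7, 28.2).
Then from the SAO sphere: z² = 65.86² − (x + 9.5)² − (y − 15.5)² with x = -69.700, y = 28.195, so z ≈ 23.502 ≈ 23.5 km.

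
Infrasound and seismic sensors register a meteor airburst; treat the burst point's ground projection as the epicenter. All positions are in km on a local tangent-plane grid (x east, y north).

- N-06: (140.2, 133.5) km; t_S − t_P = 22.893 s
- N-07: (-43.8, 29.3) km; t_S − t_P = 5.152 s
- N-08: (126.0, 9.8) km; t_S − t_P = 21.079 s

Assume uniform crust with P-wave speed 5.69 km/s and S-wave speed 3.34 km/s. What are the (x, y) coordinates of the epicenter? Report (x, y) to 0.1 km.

-33.6 km east, 69.7 km north

Distance from S−P lag: d = Δt · v_P v_S / (v_P − v_S) = Δt · (5.69·3.34)/(5.69−3.34) ≈ 8.0871·Δt.
So d_N-06 = 185.14, d_N-07 = 41.66, d_N-08 = 170.47 km.
Circle about each station: (x − 140.2)² + (y − 133.5)² = 185.14²; (x + 43.8)² + (y − 29.3)² = 41.66²; (x − 126.0)² + (y − 9.8)² = 170.47².
Subtracting the N-06 equation from the N-07 and N-08 equations removes the quadratic terms:
-368.0 x − 208.4 y = -2160.10
-28.4 x − 247.4 y = -16289.45
Solving the 2×2 system: x ≈ -33.6, y ≈ 69.7 km.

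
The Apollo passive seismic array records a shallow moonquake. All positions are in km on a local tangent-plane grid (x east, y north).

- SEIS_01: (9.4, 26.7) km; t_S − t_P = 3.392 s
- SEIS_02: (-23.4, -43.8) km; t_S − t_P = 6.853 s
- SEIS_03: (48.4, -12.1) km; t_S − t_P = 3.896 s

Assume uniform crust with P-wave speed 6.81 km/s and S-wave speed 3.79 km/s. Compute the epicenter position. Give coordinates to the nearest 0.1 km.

Distance from S−P lag: d = Δt · v_P v_S / (v_P − v_S) = Δt · (6.81·3.79)/(6.81−3.79) ≈ 8.5463·Δt.
So d_SEIS_01 = 28.99, d_SEIS_02 = 58.57, d_SEIS_03 = 33.30 km.
Circle about each station: (x − 9.4)² + (y − 26.7)² = 28.99²; (x + 23.4)² + (y + 43.8)² = 58.57²; (x − 48.4)² + (y + 12.1)² = 33.30².
Subtracting the SEIS_01 equation from the SEIS_02 and SEIS_03 equations removes the quadratic terms:
-65.6 x − 141.0 y = -925.27
78.0 x − 77.6 y = 1419.25
Solving the 2×2 system: x ≈ 16.9, y ≈ -1.3 km.
Check against SEIS_01 (with the unrounded x, y): √((x − 9.4)²+(y − 26.7)²) = 28.99 ≈ 28.99 km. ✓

16.9 km east, -1.3 km north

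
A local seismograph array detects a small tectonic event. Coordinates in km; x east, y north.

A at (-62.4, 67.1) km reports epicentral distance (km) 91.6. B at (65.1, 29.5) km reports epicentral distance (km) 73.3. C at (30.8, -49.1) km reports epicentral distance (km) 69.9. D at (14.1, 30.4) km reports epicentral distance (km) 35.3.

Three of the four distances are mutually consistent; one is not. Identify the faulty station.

Solve using three stations at a time. Using A, B, D (subtract circle equations pairwise → linear system) gives (x, y) ≈ (-1.4, -1.2).
Distances from that point to each station vs reported:
  A: calculated 91.6 vs reported 91.6 → residual 0.0 km
  B: calculated 73.2 vs reported 73.3 → residual 0.1 km
  C: calculated 57.7 vs reported 69.9 → residual 12.2 km
  D: calculated 35.2 vs reported 35.3 → residual 0.1 km
A, B, D are mutually consistent (residuals ≈ 0); C is off by 12.2 km.

C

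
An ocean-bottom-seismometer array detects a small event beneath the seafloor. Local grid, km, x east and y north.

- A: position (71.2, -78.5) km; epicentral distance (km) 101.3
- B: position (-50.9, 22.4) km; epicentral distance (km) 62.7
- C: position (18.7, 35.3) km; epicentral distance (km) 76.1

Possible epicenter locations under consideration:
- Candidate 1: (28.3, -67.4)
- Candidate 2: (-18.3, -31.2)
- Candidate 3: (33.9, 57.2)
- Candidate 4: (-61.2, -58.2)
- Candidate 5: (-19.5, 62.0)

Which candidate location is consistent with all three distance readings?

For each candidate, compare |candidate − station| to the reported distance:
Candidate 1: residuals A 57.0, B 57.0, C 27.0 → max 57.0 km
Candidate 2: residuals A 0.1, B 0.0, C 0.0 → max 0.1 km
Candidate 3: residuals A 39.4, B 29.0, C 49.4 → max 49.4 km
Candidate 4: residuals A 32.6, B 18.6, C 46.9 → max 46.9 km
Candidate 5: residuals A 65.9, B 12.2, C 29.5 → max 65.9 km
Only Candidate 2 has all residuals ≈ 0.

Candidate 2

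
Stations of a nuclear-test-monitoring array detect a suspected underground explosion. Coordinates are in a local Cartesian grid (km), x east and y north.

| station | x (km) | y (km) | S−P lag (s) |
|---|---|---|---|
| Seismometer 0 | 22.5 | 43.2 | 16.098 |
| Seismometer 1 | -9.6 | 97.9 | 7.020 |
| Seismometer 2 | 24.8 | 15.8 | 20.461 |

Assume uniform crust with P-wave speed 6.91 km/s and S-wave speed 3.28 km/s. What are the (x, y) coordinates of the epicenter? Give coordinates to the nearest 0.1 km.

(-1.1, 140.9)

Distance from S−P lag: d = Δt · v_P v_S / (v_P − v_S) = Δt · (6.91·3.28)/(6.91−3.28) ≈ 6.2437·Δt.
So d_Seismometer 0 = 100.51, d_Seismometer 1 = 43.83, d_Seismometer 2 = 127.75 km.
Circle about each station: (x − 22.5)² + (y − 43.2)² = 100.51²; (x + 9.6)² + (y − 97.9)² = 43.83²; (x − 24.8)² + (y − 15.8)² = 127.75².
Subtracting pairs of circle equations eliminates x²+y² and gives linear equations (the radical axes):
-64.2 x + 109.4 y = 15485.27
4.6 x − 54.8 y = -7725.61
Solving the 2×2 system: x ≈ -1.1, y ≈ 140.9 km.
Check against Seismometer 0 (with the unrounded x, y): √((x − 22.5)²+(y − 43.2)²) = 100.50 ≈ 100.51 km. ✓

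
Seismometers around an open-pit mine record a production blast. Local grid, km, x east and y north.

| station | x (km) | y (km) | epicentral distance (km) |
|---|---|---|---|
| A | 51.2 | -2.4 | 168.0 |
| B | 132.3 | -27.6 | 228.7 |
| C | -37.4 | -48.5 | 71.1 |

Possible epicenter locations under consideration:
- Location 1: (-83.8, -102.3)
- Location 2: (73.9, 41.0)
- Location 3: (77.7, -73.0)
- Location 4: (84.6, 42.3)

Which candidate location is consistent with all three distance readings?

For each candidate, compare |candidate − station| to the reported distance:
Location 1: residuals A 0.1, B 0.1, C 0.1 → max 0.1 km
Location 2: residuals A 119.0, B 138.6, C 71.7 → max 138.6 km
Location 3: residuals A 92.6, B 157.7, C 46.6 → max 157.7 km
Location 4: residuals A 112.2, B 144.1, C 81.0 → max 144.1 km
Only Location 1 has all residuals ≈ 0.

Location 1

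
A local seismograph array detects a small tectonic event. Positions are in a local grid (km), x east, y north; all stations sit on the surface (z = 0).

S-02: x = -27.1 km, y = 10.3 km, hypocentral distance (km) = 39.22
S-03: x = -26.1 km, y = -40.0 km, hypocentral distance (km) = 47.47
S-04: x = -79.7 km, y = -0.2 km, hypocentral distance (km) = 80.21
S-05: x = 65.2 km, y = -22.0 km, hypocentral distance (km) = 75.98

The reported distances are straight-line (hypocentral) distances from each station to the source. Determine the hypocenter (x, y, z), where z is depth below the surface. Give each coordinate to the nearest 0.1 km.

Each station gives a sphere (x−x_i)² + (y−y_i)² + z² = d_i² (stations at z=0).
Subtracting the S-02 sphere from S-03 and S-04: z² cancels, leaving linear equations in x and y:
2.0 x − 100.6 y = 725.52
-105.2 x − 21.0 y = 616.19
Solving: x ≈ -4.400, y ≈ -7.299 km (keep extra digits for the depth step; rounded: -4.4, -7.3).
Then from the S-02 sphere: z² = 39.22² − (x + 27.1)² − (y − 10.3)² with x = -4.400, y = -7.299, so z ≈ 26.706 ≈ 26.7 km.
Check against S-05 (with the unrounded solution): distance 75.98 ≈ 75.98 km. ✓

(-4.4, -7.3, 26.7)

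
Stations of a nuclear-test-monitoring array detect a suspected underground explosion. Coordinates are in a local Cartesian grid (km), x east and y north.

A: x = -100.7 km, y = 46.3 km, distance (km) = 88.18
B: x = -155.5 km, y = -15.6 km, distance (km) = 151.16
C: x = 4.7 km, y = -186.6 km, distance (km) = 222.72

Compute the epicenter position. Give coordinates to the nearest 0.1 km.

Circle about each station: (x + 100.7)² + (y − 46.3)² = 88.18²; (x + 155.5)² + (y + 15.6)² = 151.16²; (x − 4.7)² + (y + 186.6)² = 222.72².
Subtracting the A equation from the B and C equations removes the quadratic terms:
-109.6 x − 123.8 y = -2934.20
210.8 x − 465.8 y = -19271.02
Solving the 2×2 system: x ≈ -13.2, y ≈ 35.4 km.

x ≈ -13.2 km, y ≈ 35.4 km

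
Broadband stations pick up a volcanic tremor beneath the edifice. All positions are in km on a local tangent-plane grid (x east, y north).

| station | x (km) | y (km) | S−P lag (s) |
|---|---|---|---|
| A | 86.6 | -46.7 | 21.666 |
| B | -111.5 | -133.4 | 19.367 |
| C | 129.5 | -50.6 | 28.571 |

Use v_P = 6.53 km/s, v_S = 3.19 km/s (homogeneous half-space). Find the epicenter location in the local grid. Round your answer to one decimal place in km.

x ≈ -47.6 km, y ≈ -30.9 km

Distance from S−P lag: d = Δt · v_P v_S / (v_P − v_S) = Δt · (6.53·3.19)/(6.53−3.19) ≈ 6.2367·Δt.
So d_A = 135.13, d_B = 120.79, d_C = 178.19 km.
Circle about each station: (x − 86.6)² + (y + 46.7)² = 135.13²; (x + 111.5)² + (y + 133.4)² = 120.79²; (x − 129.5)² + (y + 50.6)² = 178.19².
Subtracting pairs of circle equations eliminates x²+y² and gives linear equations (the radical axes):
-396.2 x − 173.4 y = 24217.25
85.8 x − 7.8 y = -3841.40
Solving the 2×2 system: x ≈ -47.6, y ≈ -30.9 km.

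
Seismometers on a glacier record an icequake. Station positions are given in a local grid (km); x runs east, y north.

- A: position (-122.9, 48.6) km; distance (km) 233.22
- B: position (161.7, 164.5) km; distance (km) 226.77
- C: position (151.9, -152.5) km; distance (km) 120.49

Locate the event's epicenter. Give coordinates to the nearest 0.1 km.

(88.4, -50.1)

Circle about each station: (x + 122.9)² + (y − 48.6)² = 233.22²; (x − 161.7)² + (y − 164.5)² = 226.77²; (x − 151.9)² + (y + 152.5)² = 120.49².
Subtracting the A equation from the B and C equations removes the quadratic terms:
569.2 x + 231.8 y = 38707.71
549.6 x − 402.2 y = 68737.22
Solving the 2×2 system: x ≈ 88.4, y ≈ -50.1 km.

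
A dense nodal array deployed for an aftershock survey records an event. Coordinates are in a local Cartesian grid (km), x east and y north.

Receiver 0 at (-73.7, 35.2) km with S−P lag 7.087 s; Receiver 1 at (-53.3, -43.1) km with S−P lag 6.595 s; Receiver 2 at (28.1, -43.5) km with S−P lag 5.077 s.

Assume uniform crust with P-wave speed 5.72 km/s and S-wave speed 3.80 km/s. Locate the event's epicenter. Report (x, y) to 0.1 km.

1.6 km east, 7.5 km north

Distance from S−P lag: d = Δt · v_P v_S / (v_P − v_S) = Δt · (5.72·3.80)/(5.72−3.80) ≈ 11.3208·Δt.
So d_Receiver 0 = 80.23, d_Receiver 1 = 74.66, d_Receiver 2 = 57.48 km.
Circle about each station: (x + 73.7)² + (y − 35.2)² = 80.23²; (x + 53.3)² + (y + 43.1)² = 74.66²; (x − 28.1)² + (y + 43.5)² = 57.48².
Subtracting pairs of circle equations eliminates x²+y² and gives linear equations (the radical axes):
40.8 x − 156.6 y = -1109.49
203.6 x − 157.4 y = -855.97
Solving the 2×2 system: x ≈ 1.6, y ≈ 7.5 km.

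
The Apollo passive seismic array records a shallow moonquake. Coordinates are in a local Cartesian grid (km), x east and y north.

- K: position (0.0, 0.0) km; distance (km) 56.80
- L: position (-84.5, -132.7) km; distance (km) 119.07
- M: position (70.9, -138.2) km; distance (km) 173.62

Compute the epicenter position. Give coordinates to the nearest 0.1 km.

Circle about each station: x² + y² = 56.80²; (x + 84.5)² + (y + 132.7)² = 119.07²; (x − 70.9)² + (y + 138.2)² = 173.62².
Subtracting the K equation from the L and M equations removes the quadratic terms:
-169.0 x − 265.4 y = 13798.12
141.8 x − 276.4 y = -2791.61
Solving the 2×2 system: x ≈ -54.0, y ≈ -17.6 km.

x ≈ -54.0 km, y ≈ -17.6 km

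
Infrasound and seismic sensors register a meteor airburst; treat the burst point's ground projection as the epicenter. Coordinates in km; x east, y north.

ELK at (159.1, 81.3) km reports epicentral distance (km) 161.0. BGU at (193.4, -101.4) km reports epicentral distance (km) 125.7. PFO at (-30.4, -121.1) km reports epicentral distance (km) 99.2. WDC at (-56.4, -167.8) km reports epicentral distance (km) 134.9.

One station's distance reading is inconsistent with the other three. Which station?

ELK

Solve using three stations at a time. Using BGU, PFO, WDC (subtract circle equations pairwise → linear system) gives (x, y) ≈ (68.7, -117.4).
Distances from that point to each station vs reported:
  ELK: calculated 218.3 vs reported 161.0 → residual 57.3 km
  BGU: calculated 125.7 vs reported 125.7 → residual 0.0 km
  PFO: calculated 99.2 vs reported 99.2 → residual 0.0 km
  WDC: calculated 134.9 vs reported 134.9 → residual 0.0 km
BGU, PFO, WDC are mutually consistent (residuals ≈ 0); ELK is off by 57.3 km.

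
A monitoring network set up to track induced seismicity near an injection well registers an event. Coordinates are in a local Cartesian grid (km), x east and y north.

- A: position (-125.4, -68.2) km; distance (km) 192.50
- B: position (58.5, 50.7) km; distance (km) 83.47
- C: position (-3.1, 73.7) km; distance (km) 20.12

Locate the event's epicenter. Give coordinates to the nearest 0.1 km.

Circle about each station: (x + 125.4)² + (y + 68.2)² = 192.50²; (x − 58.5)² + (y − 50.7)² = 83.47²; (x + 3.1)² + (y − 73.7)² = 20.12².
Subtracting the A equation from the B and C equations removes the quadratic terms:
367.8 x + 237.8 y = 15705.35
244.6 x + 283.8 y = 21716.34
Solving the 2×2 system: x ≈ -15.3, y ≈ 89.7 km.

x ≈ -15.3 km, y ≈ 89.7 km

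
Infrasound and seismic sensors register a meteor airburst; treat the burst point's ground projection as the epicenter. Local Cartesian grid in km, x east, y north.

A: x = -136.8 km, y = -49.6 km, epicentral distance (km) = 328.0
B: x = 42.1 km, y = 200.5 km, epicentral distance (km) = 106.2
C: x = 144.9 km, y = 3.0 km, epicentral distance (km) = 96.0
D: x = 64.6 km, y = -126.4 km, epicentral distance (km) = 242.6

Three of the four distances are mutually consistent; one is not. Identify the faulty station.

B

Solve using three stations at a time. Using A, C, D (subtract circle equations pairwise → linear system) gives (x, y) ≈ (155.9, 98.3).
Distances from that point to each station vs reported:
  A: calculated 328.0 vs reported 328.0 → residual 0.0 km
  B: calculated 153.0 vs reported 106.2 → residual 46.8 km
  C: calculated 96.0 vs reported 96.0 → residual 0.0 km
  D: calculated 242.6 vs reported 242.6 → residual 0.0 km
A, C, D are mutually consistent (residuals ≈ 0); B is off by 46.8 km.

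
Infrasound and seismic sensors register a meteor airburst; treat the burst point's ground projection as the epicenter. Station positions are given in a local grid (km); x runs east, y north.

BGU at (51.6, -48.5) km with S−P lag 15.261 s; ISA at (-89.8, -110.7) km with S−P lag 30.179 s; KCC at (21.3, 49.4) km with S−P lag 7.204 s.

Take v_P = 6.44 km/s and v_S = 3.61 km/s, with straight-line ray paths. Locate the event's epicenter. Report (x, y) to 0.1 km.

Distance from S−P lag: d = Δt · v_P v_S / (v_P − v_S) = Δt · (6.44·3.61)/(6.44−3.61) ≈ 8.2150·Δt.
So d_BGU = 125.37, d_ISA = 247.92, d_KCC = 59.18 km.
Circle about each station: (x − 51.6)² + (y + 48.5)² = 125.37²; (x + 89.8)² + (y + 110.7)² = 247.92²; (x − 21.3)² + (y − 49.4)² = 59.18².
Subtracting the BGU equation from the ISA and KCC equations removes the quadratic terms:
-282.8 x − 124.4 y = -30442.97
-60.6 x + 195.8 y = 10094.60
Solving the 2×2 system: x ≈ 74.8, y ≈ 74.7 km.

x ≈ 74.8 km, y ≈ 74.7 km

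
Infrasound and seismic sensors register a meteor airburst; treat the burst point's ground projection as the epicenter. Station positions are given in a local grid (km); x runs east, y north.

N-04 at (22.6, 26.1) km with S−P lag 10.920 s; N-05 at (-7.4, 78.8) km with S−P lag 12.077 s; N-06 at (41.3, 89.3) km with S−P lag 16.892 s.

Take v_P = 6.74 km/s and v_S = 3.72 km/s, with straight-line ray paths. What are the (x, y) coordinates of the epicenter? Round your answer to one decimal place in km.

Distance from S−P lag: d = Δt · v_P v_S / (v_P − v_S) = Δt · (6.74·3.72)/(6.74−3.72) ≈ 8.3023·Δt.
So d_N-04 = 90.66, d_N-05 = 100.27, d_N-06 = 140.24 km.
Circle about each station: (x − 22.6)² + (y − 26.1)² = 90.66²; (x + 7.4)² + (y − 78.8)² = 100.27²; (x − 41.3)² + (y − 89.3)² = 140.24².
Subtracting the N-04 equation from the N-05 and N-06 equations removes the quadratic terms:
-60.0 x + 105.4 y = 3237.39
37.4 x + 126.4 y = -2959.81
Solving the 2×2 system: x ≈ -62.6, y ≈ -4.9 km.

x ≈ -62.6 km, y ≈ -4.9 km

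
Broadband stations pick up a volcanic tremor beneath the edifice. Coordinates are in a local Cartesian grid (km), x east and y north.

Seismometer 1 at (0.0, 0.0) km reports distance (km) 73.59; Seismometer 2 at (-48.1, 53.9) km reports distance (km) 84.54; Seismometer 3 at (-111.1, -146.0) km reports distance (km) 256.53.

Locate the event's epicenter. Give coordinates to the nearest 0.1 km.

x ≈ 35.8 km, y ≈ 64.3 km

Circle about each station: x² + y² = 73.59²; (x + 48.1)² + (y − 53.9)² = 84.54²; (x + 111.1)² + (y + 146.0)² = 256.53².
Subtracting the Seismometer 1 equation from the Seismometer 2 and Seismometer 3 equations removes the quadratic terms:
-96.2 x + 107.8 y = 3487.30
-222.2 x − 292.0 y = -26732.94
Solving the 2×2 system: x ≈ 35.8, y ≈ 64.3 km.
Check against Seismometer 1 (with the unrounded x, y): √(x²+y²) = 73.60 ≈ 73.59 km. ✓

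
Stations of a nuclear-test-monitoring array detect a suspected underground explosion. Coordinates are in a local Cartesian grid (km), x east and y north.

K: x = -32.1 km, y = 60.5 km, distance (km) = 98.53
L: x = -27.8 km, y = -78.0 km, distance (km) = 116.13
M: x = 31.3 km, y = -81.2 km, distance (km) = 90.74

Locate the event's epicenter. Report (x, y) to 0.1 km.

Circle about each station: (x + 32.1)² + (y − 60.5)² = 98.53²; (x + 27.8)² + (y + 78.0)² = 116.13²; (x − 31.3)² + (y + 81.2)² = 90.74².
Subtracting the K equation from the L and M equations removes the quadratic terms:
8.6 x − 277.0 y = -1611.84
126.8 x − 283.4 y = 4356.88
Solving the 2×2 system: x ≈ 50.9, y ≈ 7.4 km.

x ≈ 50.9 km, y ≈ 7.4 km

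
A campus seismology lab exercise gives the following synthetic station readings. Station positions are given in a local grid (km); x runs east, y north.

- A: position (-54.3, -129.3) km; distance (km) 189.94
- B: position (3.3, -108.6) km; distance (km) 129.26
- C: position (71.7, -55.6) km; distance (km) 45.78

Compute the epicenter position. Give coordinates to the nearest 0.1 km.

Circle about each station: (x + 54.3)² + (y + 129.3)² = 189.94²; (x − 3.3)² + (y + 108.6)² = 129.26²; (x − 71.7)² + (y + 55.6)² = 45.78².
Subtracting the A equation from the B and C equations removes the quadratic terms:
115.2 x + 41.4 y = 11506.93
252.0 x + 147.4 y = 22546.67
Solving the 2×2 system: x ≈ 116.5, y ≈ -46.2 km.
Check against A (with the unrounded x, y): √((x + 54.3)²+(y + 129.3)²) = 189.94 ≈ 189.94 km. ✓

x ≈ 116.5 km, y ≈ -46.2 km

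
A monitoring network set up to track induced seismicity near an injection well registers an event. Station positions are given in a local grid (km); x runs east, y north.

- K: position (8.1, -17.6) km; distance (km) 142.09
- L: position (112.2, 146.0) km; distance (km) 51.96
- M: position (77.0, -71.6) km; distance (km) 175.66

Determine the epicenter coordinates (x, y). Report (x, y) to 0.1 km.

81.6 km east, 104.0 km north

Circle about each station: (x − 8.1)² + (y + 17.6)² = 142.09²; (x − 112.2)² + (y − 146.0)² = 51.96²; (x − 77.0)² + (y + 71.6)² = 175.66².
Subtracting the K equation from the L and M equations removes the quadratic terms:
208.2 x + 327.2 y = 51019.20
137.8 x − 108.0 y = 13.32
Solving the 2×2 system: x ≈ 81.6, y ≈ 104.0 km.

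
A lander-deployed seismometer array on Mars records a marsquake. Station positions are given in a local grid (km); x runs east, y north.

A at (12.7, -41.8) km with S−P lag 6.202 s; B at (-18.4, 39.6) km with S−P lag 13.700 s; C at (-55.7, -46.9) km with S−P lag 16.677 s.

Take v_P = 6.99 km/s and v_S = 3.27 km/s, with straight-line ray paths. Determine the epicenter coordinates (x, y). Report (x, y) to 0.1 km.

Distance from S−P lag: d = Δt · v_P v_S / (v_P − v_S) = Δt · (6.99·3.27)/(6.99−3.27) ≈ 6.1444·Δt.
So d_A = 38.11, d_B = 84.18, d_C = 102.47 km.
Circle about each station: (x − 12.7)² + (y + 41.8)² = 38.11²; (x + 18.4)² + (y − 39.6)² = 84.18²; (x + 55.7)² + (y + 46.9)² = 102.47².
Subtracting the A equation from the B and C equations removes the quadratic terms:
-62.2 x + 162.8 y = -5635.71
-136.8 x − 10.2 y = -5654.16
Solving the 2×2 system: x ≈ 42.7, y ≈ -18.3 km.

42.7 km east, -18.3 km north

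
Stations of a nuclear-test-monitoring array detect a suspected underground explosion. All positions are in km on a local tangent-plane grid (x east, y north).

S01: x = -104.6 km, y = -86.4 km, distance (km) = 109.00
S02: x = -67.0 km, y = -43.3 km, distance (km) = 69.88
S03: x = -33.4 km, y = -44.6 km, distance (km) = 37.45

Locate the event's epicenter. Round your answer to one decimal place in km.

Circle about each station: (x + 104.6)² + (y + 86.4)² = 109.00²; (x + 67.0)² + (y + 43.3)² = 69.88²; (x + 33.4)² + (y + 44.6)² = 37.45².
Subtracting pairs of circle equations eliminates x²+y² and gives linear equations (the radical axes):
75.2 x + 86.2 y = -5044.44
142.4 x + 83.6 y = -4822.90
Solving the 2×2 system: x ≈ 1.0, y ≈ -59.4 km.

x ≈ 1.0 km, y ≈ -59.4 km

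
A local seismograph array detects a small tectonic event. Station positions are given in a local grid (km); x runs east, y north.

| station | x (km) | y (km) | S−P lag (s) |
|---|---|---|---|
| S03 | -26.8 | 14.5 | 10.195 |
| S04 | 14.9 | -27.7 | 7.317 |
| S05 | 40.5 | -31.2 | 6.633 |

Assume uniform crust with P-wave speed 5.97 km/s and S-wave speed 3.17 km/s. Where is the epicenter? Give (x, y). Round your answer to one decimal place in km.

Distance from S−P lag: d = Δt · v_P v_S / (v_P − v_S) = Δt · (5.97·3.17)/(5.97−3.17) ≈ 6.7589·Δt.
So d_S03 = 68.91, d_S04 = 49.45, d_S05 = 44.83 km.
Circle about each station: (x + 26.8)² + (y − 14.5)² = 68.91²; (x − 14.9)² + (y + 27.7)² = 49.45²; (x − 40.5)² + (y + 31.2)² = 44.83².
Subtracting the S03 equation from the S04 and S05 equations removes the quadratic terms:
83.4 x − 84.4 y = 2364.10
134.6 x − 91.4 y = 4424.06
Solving the 2×2 system: x ≈ 42.1, y ≈ 13.6 km.
Check against S03 (with the unrounded x, y): √((x + 26.8)²+(y − 14.5)²) = 68.90 ≈ 68.91 km. ✓

(42.1, 13.6)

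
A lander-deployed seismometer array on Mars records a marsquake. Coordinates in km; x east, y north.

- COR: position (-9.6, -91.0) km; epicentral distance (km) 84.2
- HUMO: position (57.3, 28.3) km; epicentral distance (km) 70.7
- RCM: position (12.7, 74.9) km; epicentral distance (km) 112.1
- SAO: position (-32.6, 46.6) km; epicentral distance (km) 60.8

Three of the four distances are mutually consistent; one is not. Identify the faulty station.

RCM

Solve using three stations at a time. Using COR, HUMO, SAO (subtract circle equations pairwise → linear system) gives (x, y) ≈ (-3.9, -7.0).
Distances from that point to each station vs reported:
  COR: calculated 84.2 vs reported 84.2 → residual 0.0 km
  HUMO: calculated 70.7 vs reported 70.7 → residual 0.0 km
  RCM: calculated 83.6 vs reported 112.1 → residual 28.5 km
  SAO: calculated 60.8 vs reported 60.8 → residual 0.0 km
COR, HUMO, SAO are mutually consistent (residuals ≈ 0); RCM is off by 28.5 km.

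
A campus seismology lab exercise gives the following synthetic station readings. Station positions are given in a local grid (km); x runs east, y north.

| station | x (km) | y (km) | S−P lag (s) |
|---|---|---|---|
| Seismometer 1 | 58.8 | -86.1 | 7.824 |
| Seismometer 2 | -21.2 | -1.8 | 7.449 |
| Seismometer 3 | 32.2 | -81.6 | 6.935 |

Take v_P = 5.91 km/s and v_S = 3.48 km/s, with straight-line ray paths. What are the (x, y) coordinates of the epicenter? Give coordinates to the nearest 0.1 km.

38.1 km east, -23.2 km north

Distance from S−P lag: d = Δt · v_P v_S / (v_P − v_S) = Δt · (5.91·3.48)/(5.91−3.48) ≈ 8.4637·Δt.
So d_Seismometer 1 = 66.22, d_Seismometer 2 = 63.05, d_Seismometer 3 = 58.70 km.
Circle about each station: (x − 58.8)² + (y + 86.1)² = 66.22²; (x + 21.2)² + (y + 1.8)² = 63.05²; (x − 32.2)² + (y + 81.6)² = 58.70².
Subtracting the Seismometer 1 equation from the Seismometer 2 and Seismometer 3 equations removes the quadratic terms:
-160.0 x + 168.6 y = -10008.18
-53.2 x + 9.0 y = -2235.85
Solving the 2×2 system: x ≈ 38.1, y ≈ -23.2 km.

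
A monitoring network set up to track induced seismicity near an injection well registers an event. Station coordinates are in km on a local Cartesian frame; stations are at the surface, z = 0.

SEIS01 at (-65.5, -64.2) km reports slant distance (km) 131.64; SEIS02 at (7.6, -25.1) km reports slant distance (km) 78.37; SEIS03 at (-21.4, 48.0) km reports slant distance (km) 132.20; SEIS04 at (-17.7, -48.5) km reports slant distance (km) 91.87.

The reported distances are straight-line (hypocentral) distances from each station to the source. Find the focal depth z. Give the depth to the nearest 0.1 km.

depth ≈ 64.6 km

Each station gives a sphere (x−x_i)² + (y−y_i)² + z² = d_i² (stations at z=0).
Subtracting the SEIS01 sphere from SEIS02 and SEIS03: z² cancels, leaving linear equations in x and y:
146.2 x + 78.2 y = 3463.11
88.2 x + 224.4 y = -5797.68
Solving: x ≈ 47.491, y ≈ -44.503 km (keep extra digits for the depth step; rounded: 47.5, -44.5).
Then from the SEIS01 sphere: z² = 131.64² − (x + 65.5)² − (y + 64.2)² with x = 47.491, y = -44.503, so z ≈ 64.608 ≈ 64.6 km.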